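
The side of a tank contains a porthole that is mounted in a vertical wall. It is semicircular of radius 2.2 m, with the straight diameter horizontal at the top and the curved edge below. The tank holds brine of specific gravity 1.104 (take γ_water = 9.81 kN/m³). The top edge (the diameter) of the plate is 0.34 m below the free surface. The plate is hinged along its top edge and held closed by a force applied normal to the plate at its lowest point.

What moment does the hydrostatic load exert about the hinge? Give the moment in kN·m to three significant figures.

γ = 1.104 × 9.81 = 10.83024 kN/m³.
The centroid of a semicircle lies 4r/(3π) = 0.933709 m from the diameter, here below the top edge, so the centroid depth is h_c = 0.34 + 0.933709 = 1.27371 m.
A = πr²/2 = π × 2.2²/2 = 7.60265 m².
Resultant F = γ·h_c·A = 10.83024 × 1.27371 × 7.60265 = 104.875 kN.
I_c = (π/8 − 8/(9π))·r⁴ = 0.109757 × 2.2⁴ = 2.57112 m⁴.
Centre of pressure: y_p = y_c + I_c/(y_c·A) = 1.27371 + 2.57112/(1.27371 × 7.60265) = 1.27371 + 0.265514 = 1.53922 m along the plane.
The resultant acts 0.933709 + 0.265514 = 1.19922 m (along the plate) below the hinge at the top edge, so the moment about the hinge is M = F × 1.19922 = 104.875 × 1.19922 = 125.768 kN·m.

M ≈ 126 kN·m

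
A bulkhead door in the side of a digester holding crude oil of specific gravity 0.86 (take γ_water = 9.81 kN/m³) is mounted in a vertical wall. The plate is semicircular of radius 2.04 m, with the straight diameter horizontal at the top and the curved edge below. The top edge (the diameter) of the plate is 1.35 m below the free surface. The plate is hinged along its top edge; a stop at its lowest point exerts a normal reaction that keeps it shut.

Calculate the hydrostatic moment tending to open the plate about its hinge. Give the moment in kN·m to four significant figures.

M ≈ 121.8 kN·m

γ = 0.86 × 9.81 = 8.4366 kN/m³.
The centroid of a semicircle lies 4r/(3π) = 0.865803 m from the diameter, here below the top edge, so the centroid depth is h_c = 1.35 + 0.865803 = 2.2158 m.
A = πr²/2 = π × 2.04²/2 = 6.53703 m².
Resultant F = γ·h_c·A = 8.4366 × 2.2158 × 6.53703 = 122.202 kN.
I_c = (π/8 − 8/(9π))·r⁴ = 0.109757 × 2.04⁴ = 1.90087 m⁴.
Centre of pressure: y_p = y_c + I_c/(y_c·A) = 2.2158 + 1.90087/(2.2158 × 6.53703) = 2.2158 + 0.131232 = 2.34703 m along the plane.
The resultant acts 0.865803 + 0.131232 = 0.997035 m (along the plate) below the hinge at the top edge, so the moment about the hinge is M = F × 0.997035 = 122.202 × 0.997035 = 121.84 kN·m.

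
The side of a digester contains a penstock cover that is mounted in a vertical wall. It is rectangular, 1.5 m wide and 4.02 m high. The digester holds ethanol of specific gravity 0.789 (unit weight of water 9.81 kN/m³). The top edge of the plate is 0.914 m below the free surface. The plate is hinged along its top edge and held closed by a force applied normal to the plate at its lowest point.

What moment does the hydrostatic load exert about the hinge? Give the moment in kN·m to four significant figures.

γ = 0.789 × 9.81 = 7.74009 kN/m³.
The centroid lies 4.02/2 = 2.01 m below the top edge, so the centroid depth is h_c = 0.914 + 2.01 = 2.924 m.
A = 1.5 × 4.02 = 6.03 m².
Resultant F = γ·h_c·A = 7.74009 × 2.924 × 6.03 = 136.471 kN.
I_c = b·h³/12 = 1.5 × 4.02³/12 = 8.1206 m⁴.
Centre of pressure: y_p = y_c + I_c/(y_c·A) = 2.924 + 8.1206/(2.924 × 6.03) = 2.924 + 0.460568 = 3.38457 m along the plane.
The resultant acts 2.01 + 0.460568 = 2.47057 m (along the plate) below the hinge at the top edge, so the moment about the hinge is M = F × 2.47057 = 136.471 × 2.47057 = 337.161 kN·m.

M ≈ 337.2 kN·m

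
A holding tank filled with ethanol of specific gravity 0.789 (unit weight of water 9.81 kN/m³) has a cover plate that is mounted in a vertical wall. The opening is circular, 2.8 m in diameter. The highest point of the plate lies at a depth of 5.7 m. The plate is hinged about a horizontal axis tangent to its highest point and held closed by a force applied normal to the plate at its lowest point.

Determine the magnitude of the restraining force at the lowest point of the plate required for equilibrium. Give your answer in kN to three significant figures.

γ = 0.789 × 9.81 = 7.74009 kN/m³.
The centroid is at the centre, 1.4 m below the top of the plate, so the centroid depth is h_c = 5.7 + 1.4 = 7.1 m.
A = π(1.4)² = 6.15752 m².
Resultant F = γ·h_c·A = 7.74009 × 7.1 × 6.15752 = 338.384 kN.
I_c = πr⁴/4 = π × 1.4⁴/4 = 3.01719 m⁴.
Centre of pressure: y_p = y_c + I_c/(y_c·A) = 7.1 + 3.01719/(7.1 × 6.15752) = 7.1 + 0.0690142 = 7.16901 m along the plane.
The resultant acts 1.4 + 0.0690142 = 1.46901 m (along the plate) below the hinge at the top edge, so the moment about the hinge is M = F × 1.46901 = 338.384 × 1.46901 = 497.089 kN·m.
A normal force at the bottom, 2.8 m from the hinge, must supply this moment: P = 497.089/2.8 = 177.532 kN.

P ≈ 178 kN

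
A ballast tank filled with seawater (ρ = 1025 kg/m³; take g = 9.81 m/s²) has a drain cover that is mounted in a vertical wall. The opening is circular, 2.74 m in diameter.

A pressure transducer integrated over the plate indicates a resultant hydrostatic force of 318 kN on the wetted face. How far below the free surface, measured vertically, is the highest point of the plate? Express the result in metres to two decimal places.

d_top ≈ 3.99 m

γ = ρg = 1025 × 9.81 / 1000 = 10.05525 kN/m³.
A = π(1.37)² = 5.89646 m².
From F = γ·h_c·A, the centroid depth is h_c = 318/(10.05525 × 5.89646) = 5.36343 m.
The centroid is at the centre, 1.37 m below the top of the plate, so the highest point sits at h_top = 5.36343 − 1.37 = 3.99343 m below the surface.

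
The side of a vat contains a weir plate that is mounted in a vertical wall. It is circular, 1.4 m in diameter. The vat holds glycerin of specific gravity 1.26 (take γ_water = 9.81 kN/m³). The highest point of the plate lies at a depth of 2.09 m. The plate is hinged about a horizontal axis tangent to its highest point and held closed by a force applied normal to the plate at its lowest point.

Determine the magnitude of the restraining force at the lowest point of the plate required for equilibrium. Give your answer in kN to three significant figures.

γ = 1.26 × 9.81 = 12.3606 kN/m³.
The centroid is at the centre, 0.7 m below the top of the plate, so the centroid depth is h_c = 2.09 + 0.7 = 2.79 m.
A = π(0.7)² = 1.53938 m².
Resultant F = γ·h_c·A = 12.3606 × 2.79 × 1.53938 = 53.0872 kN.
I_c = πr⁴/4 = π × 0.7⁴/4 = 0.188574 m⁴.
Centre of pressure: y_p = y_c + I_c/(y_c·A) = 2.79 + 0.188574/(2.79 × 1.53938) = 2.79 + 0.0439068 = 2.83391 m along the plane.
The resultant acts 0.7 + 0.0439068 = 0.743907 m (along the plate) below the hinge at the top edge, so the moment about the hinge is M = F × 0.743907 = 53.0872 × 0.743907 = 39.4919 kN·m.
A normal force at the bottom, 1.4 m from the hinge, must supply this moment: P = 39.4919/1.4 = 28.2085 kN.

P ≈ 28.2 kN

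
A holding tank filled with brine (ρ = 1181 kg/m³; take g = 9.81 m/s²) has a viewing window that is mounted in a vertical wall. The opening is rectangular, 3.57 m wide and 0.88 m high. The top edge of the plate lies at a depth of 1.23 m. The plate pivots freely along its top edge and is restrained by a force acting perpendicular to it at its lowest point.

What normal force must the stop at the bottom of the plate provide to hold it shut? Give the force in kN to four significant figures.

γ = ρg = 1181 × 9.81 / 1000 = 11.58561 kN/m³.
The centroid lies 0.88/2 = 0.44 m below the top edge, so the centroid depth is h_c = 1.23 + 0.44 = 1.67 m.
A = 3.57 × 0.88 = 3.1416 m².
Resultant F = γ·h_c·A = 11.58561 × 1.67 × 3.1416 = 60.7836 kN.
I_c = b·h³/12 = 3.57 × 0.88³/12 = 0.202738 m⁴.
Centre of pressure: y_p = y_c + I_c/(y_c·A) = 1.67 + 0.202738/(1.67 × 3.1416) = 1.67 + 0.0386427 = 1.70864 m along the plane.
The resultant acts 0.44 + 0.0386427 = 0.478643 m (along the plate) below the hinge at the top edge, so the moment about the hinge is M = F × 0.478643 = 60.7836 × 0.478643 = 29.0936 kN·m.
A normal force at the bottom, 0.88 m from the hinge, must supply this moment: P = 29.0936/0.88 = 33.0609 kN.

P ≈ 33.06 kN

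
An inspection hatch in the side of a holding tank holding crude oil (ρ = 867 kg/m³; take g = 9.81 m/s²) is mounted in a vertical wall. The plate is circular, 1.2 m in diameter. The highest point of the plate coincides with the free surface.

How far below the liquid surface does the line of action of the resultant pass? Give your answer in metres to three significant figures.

h_p = 0.750 m

γ = ρg = 867 × 9.81 / 1000 = 8.50527 kN/m³.
The centroid is at the centre, 0.6 m below the top of the plate, so the centroid depth is h_c = 0.6 m.
A = π(0.6)² = 1.13097 m².
Resultant F = γ·h_c·A = 8.50527 × 0.6 × 1.13097 = 5.77152 kN.
I_c = πr⁴/4 = π × 0.6⁴/4 = 0.101788 m⁴.
Centre of pressure: y_p = y_c + I_c/(y_c·A) = 0.6 + 0.101788/(0.6 × 1.13097) = 0.6 + 0.150001 = 0.750001 m along the plane.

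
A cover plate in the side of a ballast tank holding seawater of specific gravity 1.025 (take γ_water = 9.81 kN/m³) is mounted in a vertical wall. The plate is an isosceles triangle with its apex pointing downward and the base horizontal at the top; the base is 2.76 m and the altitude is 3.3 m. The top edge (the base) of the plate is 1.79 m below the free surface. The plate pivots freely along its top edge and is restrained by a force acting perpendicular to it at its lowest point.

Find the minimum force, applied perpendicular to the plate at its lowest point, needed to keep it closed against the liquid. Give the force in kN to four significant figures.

γ = 1.025 × 9.81 = 10.05525 kN/m³.
With the apex down, the centroid sits h/3 = 3.3/3 = 1.1 m below the base (the top edge), so the centroid depth is h_c = 1.79 + 1.1 = 2.89 m.
A = ½ × 2.76 × 3.3 = 4.554 m².
Resultant F = γ·h_c·A = 10.05525 × 2.89 × 4.554 = 132.338 kN.
I_c = b·h³/36 = 2.76 × 3.3³/36 = 2.75517 m⁴.
Centre of pressure: y_p = y_c + I_c/(y_c·A) = 2.89 + 2.75517/(2.89 × 4.554) = 2.89 + 0.209343 = 3.09934 m along the plane.
The resultant acts 1.1 + 0.209343 = 1.30934 m (along the plate) below the hinge at the top edge, so the moment about the hinge is M = F × 1.30934 = 132.338 × 1.30934 = 173.275 kN·m.
A normal force at the bottom, 3.3 m from the hinge, must supply this moment: P = 173.275/3.3 = 52.5076 kN.

P ≈ 52.51 kN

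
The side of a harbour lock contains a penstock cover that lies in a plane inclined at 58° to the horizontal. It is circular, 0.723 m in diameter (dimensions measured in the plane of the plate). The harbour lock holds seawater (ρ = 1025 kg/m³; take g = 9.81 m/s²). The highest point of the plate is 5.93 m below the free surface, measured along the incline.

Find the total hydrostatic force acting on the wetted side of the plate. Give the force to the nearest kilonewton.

γ = ρg = 1025 × 9.81 / 1000 = 10.05525 kN/m³.
Let θ = 58° be the plate's angle to the horizontal; measure y along the incline from where the plane meets the free surface. Vertical depth h = y·sinθ with sinθ = 0.848048.
The centroid is at the centre, 0.3615 m below the top of the plate, so y_c = 5.93 + 0.3615 = 6.2915 m and h_c = 6.2915 × 0.848048 = 5.33549 m.
A = π(0.3615)² = 0.41055 m².
Resultant F = γ·h_c·A = 10.05525 × 5.33549 × 0.41055 = 22.0259 kN.

F ≈ 22 kN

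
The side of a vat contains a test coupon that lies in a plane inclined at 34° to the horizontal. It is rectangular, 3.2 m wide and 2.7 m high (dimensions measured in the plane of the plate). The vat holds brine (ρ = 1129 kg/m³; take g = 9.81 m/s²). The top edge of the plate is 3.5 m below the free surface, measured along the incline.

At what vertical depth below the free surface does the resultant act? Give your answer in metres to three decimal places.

γ = ρg = 1129 × 9.81 / 1000 = 11.07549 kN/m³.
Let θ = 34° be the plate's angle to the horizontal; measure y along the incline from where the plane meets the free surface. Vertical depth h = y·sinθ with sinθ = 0.559193.
The centroid lies 2.7/2 = 1.35 m below the top edge, so y_c = 3.5 + 1.35 = 4.85 m and h_c = 4.85 × 0.559193 = 2.71209 m.
A = 3.2 × 2.7 = 8.64 m².
Resultant F = γ·h_c·A = 11.07549 × 2.71209 × 8.64 = 259.526 kN.
I_c = b·h³/12 = 3.2 × 2.7³/12 = 5.2488 m⁴.
Centre of pressure: y_p = y_c + I_c/(y_c·A) = 4.85 + 5.2488/(4.85 × 8.64) = 4.85 + 0.125258 = 4.97526 m along the plane.
Vertically, h_p = y_p·sinθ = 4.97526 × 0.559193 = 2.78213 m.

h_p = 2.782 m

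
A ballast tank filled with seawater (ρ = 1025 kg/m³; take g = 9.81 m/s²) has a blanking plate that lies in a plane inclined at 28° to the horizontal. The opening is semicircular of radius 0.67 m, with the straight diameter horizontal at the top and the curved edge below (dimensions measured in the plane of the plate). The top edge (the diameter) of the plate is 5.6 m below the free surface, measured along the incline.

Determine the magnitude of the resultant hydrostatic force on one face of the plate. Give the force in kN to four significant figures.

F ≈ 19.59 kN

γ = ρg = 1025 × 9.81 / 1000 = 10.05525 kN/m³.
Let θ = 28° be the plate's angle to the horizontal; measure y along the incline from where the plane meets the free surface. Vertical depth h = y·sinθ with sinθ = 0.469472.
The centroid of a semicircle lies 4r/(3π) = 0.284357 m from the diameter, here below the top edge, so y_c = 5.6 + 0.284357 = 5.88436 m and h_c = 5.88436 × 0.469472 = 2.76254 m.
A = πr²/2 = π × 0.67²/2 = 0.70513 m².
Resultant F = γ·h_c·A = 10.05525 × 2.76254 × 0.70513 = 19.5871 kN.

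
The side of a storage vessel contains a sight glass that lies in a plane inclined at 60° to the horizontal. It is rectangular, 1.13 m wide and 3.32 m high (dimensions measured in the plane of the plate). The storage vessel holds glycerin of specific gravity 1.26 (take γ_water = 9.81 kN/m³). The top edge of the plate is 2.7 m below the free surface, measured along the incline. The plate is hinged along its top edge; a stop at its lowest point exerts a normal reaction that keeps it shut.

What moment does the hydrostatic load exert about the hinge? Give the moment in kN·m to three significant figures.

γ = 1.26 × 9.81 = 12.3606 kN/m³.
Let θ = 60° be the plate's angle to the horizontal; measure y along the incline from where the plane meets the free surface. Vertical depth h = y·sinθ with sinθ = 0.866025.
The centroid lies 3.32/2 = 1.66 m below the top edge, so y_c = 2.7 + 1.66 = 4.36 m and h_c = 4.36 × 0.866025 = 3.77587 m.
A = 1.13 × 3.32 = 3.7516 m².
Resultant F = γ·h_c·A = 12.3606 × 3.77587 × 3.7516 = 175.095 kN.
I_c = b·h³/12 = 1.13 × 3.32³/12 = 3.44597 m⁴.
Centre of pressure: y_p = y_c + I_c/(y_c·A) = 4.36 + 3.44597/(4.36 × 3.7516) = 4.36 + 0.210673 = 4.57067 m along the plane.
The resultant acts 1.66 + 0.210673 = 1.87067 m (along the plate) below the hinge at the top edge, so the moment about the hinge is M = F × 1.87067 = 175.095 × 1.87067 = 327.545 kN·m.

M ≈ 328 kN·m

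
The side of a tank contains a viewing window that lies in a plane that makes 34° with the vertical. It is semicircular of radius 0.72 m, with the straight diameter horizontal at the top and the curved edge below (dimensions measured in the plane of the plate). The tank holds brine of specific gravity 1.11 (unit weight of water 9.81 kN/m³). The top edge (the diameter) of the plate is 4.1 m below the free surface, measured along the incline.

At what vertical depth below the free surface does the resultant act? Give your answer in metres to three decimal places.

h_p = 3.659 m

γ = 1.11 × 9.81 = 10.8891 kN/m³.
The plate makes 34° with the vertical, i.e. θ = 90° − 34° = 56° to the horizontal. Measuring y along the incline from the free-surface line, vertical depth h = y·sinθ with sinθ = 0.829038.
The centroid of a semicircle lies 4r/(3π) = 0.305577 m from the diameter, here below the top edge, so y_c = 4.1 + 0.305577 = 4.40558 m and h_c = 4.40558 × 0.829038 = 3.65239 m.
A = πr²/2 = π × 0.72²/2 = 0.814301 m².
Resultant F = γ·h_c·A = 10.8891 × 3.65239 × 0.814301 = 32.3858 kN.
I_c = (π/8 − 8/(9π))·r⁴ = 0.109757 × 0.72⁴ = 0.0294959 m⁴.
Centre of pressure: y_p = y_c + I_c/(y_c·A) = 4.40558 + 0.0294959/(4.40558 × 0.814301) = 4.40558 + 0.00822193 = 4.4138 m along the plane.
Vertically, h_p = y_p·sinθ = 4.4138 × 0.829038 = 3.65921 m.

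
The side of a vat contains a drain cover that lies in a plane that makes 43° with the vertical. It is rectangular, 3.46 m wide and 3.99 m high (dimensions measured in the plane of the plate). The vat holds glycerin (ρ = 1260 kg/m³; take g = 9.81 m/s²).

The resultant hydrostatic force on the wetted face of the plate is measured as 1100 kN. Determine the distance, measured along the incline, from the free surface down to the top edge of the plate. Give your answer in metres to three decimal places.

y_top ≈ 6.819 m

γ = ρg = 1260 × 9.81 / 1000 = 12.3606 kN/m³.
A = 3.46 × 3.99 = 13.8054 m².
From F = γ·h_c·A, the centroid depth is h_c = 1100/(12.3606 × 13.8054) = 6.44621 m.
The plate makes 43° with the vertical, i.e. θ = 90° − 43° = 47° to the horizontal. Measuring y along the incline from the free-surface line, vertical depth h = y·sinθ with sinθ = 0.731354.
Along the incline, y_c = h_c/sinθ = 6.44621/0.731354 = 8.81408 m.
The centroid lies 3.99/2 = 1.995 m below the top edge, so the top edge sits at y_top = 8.81408 − 1.995 = 6.81908 m along the incline.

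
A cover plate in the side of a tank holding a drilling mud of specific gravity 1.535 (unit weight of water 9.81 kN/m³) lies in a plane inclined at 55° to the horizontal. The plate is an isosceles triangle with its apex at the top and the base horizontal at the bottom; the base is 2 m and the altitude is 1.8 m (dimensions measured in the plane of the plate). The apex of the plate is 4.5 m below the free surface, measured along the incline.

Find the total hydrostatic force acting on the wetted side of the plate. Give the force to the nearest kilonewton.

γ = 1.535 × 9.81 = 15.05835 kN/m³.
Let θ = 55° be the plate's angle to the horizontal; measure y along the incline from where the plane meets the free surface. Vertical depth h = y·sinθ with sinθ = 0.819152.
With the apex up, the centroid sits 2h/3 = 2 × 1.8/3 = 1.2 m below the apex, so y_c = 4.5 + 1.2 = 5.7 m and h_c = 5.7 × 0.819152 = 4.66917 m.
A = ½ × 2 × 1.8 = 1.8 m².
Resultant F = γ·h_c·A = 15.05835 × 4.66917 × 1.8 = 126.558 kN.

F ≈ 127 kN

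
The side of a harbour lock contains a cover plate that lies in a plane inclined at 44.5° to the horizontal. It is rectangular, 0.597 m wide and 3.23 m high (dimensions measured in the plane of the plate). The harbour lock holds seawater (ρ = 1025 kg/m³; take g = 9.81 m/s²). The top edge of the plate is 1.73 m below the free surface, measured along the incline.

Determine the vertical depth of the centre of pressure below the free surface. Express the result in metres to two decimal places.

h_p = 2.53 m

γ = ρg = 1025 × 9.81 / 1000 = 10.05525 kN/m³.
Let θ = 44.5° be the plate's angle to the horizontal; measure y along the incline from where the plane meets the free surface. Vertical depth h = y·sinθ with sinθ = 0.700909.
The centroid lies 3.23/2 = 1.615 m below the top edge, so y_c = 1.73 + 1.615 = 3.345 m and h_c = 3.345 × 0.700909 = 2.34454 m.
A = 0.597 × 3.23 = 1.92831 m².
Resultant F = γ·h_c·A = 10.05525 × 2.34454 × 1.92831 = 45.4598 kN.
I_c = b·h³/12 = 0.597 × 3.23³/12 = 1.67649 m⁴.
Centre of pressure: y_p = y_c + I_c/(y_c·A) = 3.345 + 1.67649/(3.345 × 1.92831) = 3.345 + 0.259913 = 3.60491 m along the plane.
Vertically, h_p = y_p·sinθ = 3.60491 × 0.700909 = 2.52671 m.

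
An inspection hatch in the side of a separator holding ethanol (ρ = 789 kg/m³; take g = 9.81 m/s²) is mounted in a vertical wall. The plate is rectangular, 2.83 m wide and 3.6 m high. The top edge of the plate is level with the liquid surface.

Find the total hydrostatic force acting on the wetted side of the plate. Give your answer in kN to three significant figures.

F ≈ 142 kN

γ = ρg = 789 × 9.81 / 1000 = 7.74009 kN/m³.
The centroid lies 3.6/2 = 1.8 m below the top edge, so the centroid depth is h_c = 1.8 m.
A = 2.83 × 3.6 = 10.188 m².
Resultant F = γ·h_c·A = 7.74009 × 1.8 × 10.188 = 141.941 kN.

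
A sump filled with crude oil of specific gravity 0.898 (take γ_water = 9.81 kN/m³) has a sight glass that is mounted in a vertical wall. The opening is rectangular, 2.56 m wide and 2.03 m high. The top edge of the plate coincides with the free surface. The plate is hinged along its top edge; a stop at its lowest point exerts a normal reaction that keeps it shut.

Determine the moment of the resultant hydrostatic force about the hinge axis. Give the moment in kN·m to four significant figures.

M ≈ 62.89 kN·m

γ = 0.898 × 9.81 = 8.80938 kN/m³.
The centroid lies 2.03/2 = 1.015 m below the top edge, so the centroid depth is h_c = 1.015 m.
A = 2.56 × 2.03 = 5.1968 m².
Resultant F = γ·h_c·A = 8.80938 × 1.015 × 5.1968 = 46.4673 kN.
I_c = b·h³/12 = 2.56 × 2.03³/12 = 1.78462 m⁴.
Centre of pressure: y_p = y_c + I_c/(y_c·A) = 1.015 + 1.78462/(1.015 × 5.1968) = 1.015 + 0.338332 = 1.35333 m along the plane.
The resultant acts 1.015 + 0.338332 = 1.35333 m (along the plate) below the hinge at the top edge, so the moment about the hinge is M = F × 1.35333 = 46.4673 × 1.35333 = 62.8856 kN·m.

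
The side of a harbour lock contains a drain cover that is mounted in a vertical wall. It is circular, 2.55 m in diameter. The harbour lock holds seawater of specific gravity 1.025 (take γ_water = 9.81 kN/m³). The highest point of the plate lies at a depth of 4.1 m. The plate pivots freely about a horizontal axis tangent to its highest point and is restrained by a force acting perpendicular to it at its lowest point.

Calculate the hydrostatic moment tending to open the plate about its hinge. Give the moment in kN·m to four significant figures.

γ = 1.025 × 9.81 = 10.05525 kN/m³.
The centroid is at the centre, 1.275 m below the top of the plate, so the centroid depth is h_c = 4.1 + 1.275 = 5.375 m.
A = π(1.275)² = 5.10705 m².
Resultant F = γ·h_c·A = 10.05525 × 5.375 × 5.10705 = 276.021 kN.
I_c = πr⁴/4 = π × 1.275⁴/4 = 2.07554 m⁴.
Centre of pressure: y_p = y_c + I_c/(y_c·A) = 5.375 + 2.07554/(5.375 × 5.10705) = 5.375 + 0.0756106 = 5.45061 m along the plane.
The resultant acts 1.275 + 0.0756106 = 1.35061 m (along the plate) below the hinge at the top edge, so the moment about the hinge is M = F × 1.35061 = 276.021 × 1.35061 = 372.797 kN·m.

M ≈ 372.8 kN·m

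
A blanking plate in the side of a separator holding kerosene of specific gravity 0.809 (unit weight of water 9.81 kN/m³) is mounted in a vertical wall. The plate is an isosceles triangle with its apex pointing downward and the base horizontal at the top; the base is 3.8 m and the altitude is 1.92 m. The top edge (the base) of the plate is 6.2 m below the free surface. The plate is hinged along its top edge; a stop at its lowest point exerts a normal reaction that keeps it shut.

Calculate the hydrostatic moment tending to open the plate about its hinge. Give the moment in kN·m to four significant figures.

γ = 0.809 × 9.81 = 7.93629 kN/m³.
With the apex down, the centroid sits h/3 = 1.92/3 = 0.64 m below the base (the top edge), so the centroid depth is h_c = 6.2 + 0.64 = 6.84 m.
A = ½ × 3.8 × 1.92 = 3.648 m².
Resultant F = γ·h_c·A = 7.93629 × 6.84 × 3.648 = 198.029 kN.
I_c = b·h³/36 = 3.8 × 1.92³/36 = 0.74711 m⁴.
Centre of pressure: y_p = y_c + I_c/(y_c·A) = 6.84 + 0.74711/(6.84 × 3.648) = 6.84 + 0.0299415 = 6.86994 m along the plane.
The resultant acts 0.64 + 0.0299415 = 0.669941 m (along the plate) below the hinge at the top edge, so the moment about the hinge is M = F × 0.669941 = 198.029 × 0.669941 = 132.668 kN·m.

M ≈ 132.7 kN·m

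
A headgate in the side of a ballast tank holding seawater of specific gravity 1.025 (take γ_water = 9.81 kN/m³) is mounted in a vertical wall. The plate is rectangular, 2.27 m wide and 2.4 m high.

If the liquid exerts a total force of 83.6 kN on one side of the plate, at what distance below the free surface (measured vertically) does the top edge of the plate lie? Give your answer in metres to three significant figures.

d_top ≈ 0.326 m

γ = 1.025 × 9.81 = 10.05525 kN/m³.
A = 2.27 × 2.4 = 5.448 m².
From F = γ·h_c·A, the centroid depth is h_c = 83.6/(10.05525 × 5.448) = 1.52608 m.
The centroid lies 2.4/2 = 1.2 m below the top edge, so the top edge sits at h_top = 1.52608 − 1.2 = 0.32608 m below the surface.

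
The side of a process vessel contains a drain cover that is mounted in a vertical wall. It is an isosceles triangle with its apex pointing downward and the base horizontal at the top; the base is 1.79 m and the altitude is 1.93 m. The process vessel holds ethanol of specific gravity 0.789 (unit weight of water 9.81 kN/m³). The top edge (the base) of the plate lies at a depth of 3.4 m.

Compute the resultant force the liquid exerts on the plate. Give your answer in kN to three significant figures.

F ≈ 54.1 kN

γ = 0.789 × 9.81 = 7.74009 kN/m³.
With the apex down, the centroid sits h/3 = 1.93/3 = 0.643333 m below the base (the top edge), so the centroid depth is h_c = 3.4 + 0.643333 = 4.04333 m.
A = ½ × 1.79 × 1.93 = 1.72735 m².
Resultant F = γ·h_c·A = 7.74009 × 4.04333 × 1.72735 = 54.0587 kN.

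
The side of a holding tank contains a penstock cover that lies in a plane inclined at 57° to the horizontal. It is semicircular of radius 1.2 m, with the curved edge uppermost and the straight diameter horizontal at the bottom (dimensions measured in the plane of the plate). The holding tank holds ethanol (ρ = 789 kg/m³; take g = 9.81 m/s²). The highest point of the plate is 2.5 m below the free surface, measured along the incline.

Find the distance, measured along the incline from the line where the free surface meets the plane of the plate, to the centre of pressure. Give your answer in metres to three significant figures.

y_p = 3.22 m

γ = ρg = 789 × 9.81 / 1000 = 7.74009 kN/m³.
Let θ = 57° be the plate's angle to the horizontal; measure y along the incline from where the plane meets the free surface. Vertical depth h = y·sinθ with sinθ = 0.838671.
The centroid lies 4r/(3π) = 0.509296 m above the diameter, so r − 4r/(3π) = 1.2 − 0.509296 = 0.690704 m below the topmost point, so y_c = 2.5 + 0.690704 = 3.1907 m and h_c = 3.1907 × 0.838671 = 2.67595 m.
A = πr²/2 = π × 1.2²/2 = 2.26195 m².
Resultant F = γ·h_c·A = 7.74009 × 2.67595 × 2.26195 = 46.8497 kN.
I_c = (π/8 − 8/(9π))·r⁴ = 0.109757 × 1.2⁴ = 0.227592 m⁴.
Centre of pressure: y_p = y_c + I_c/(y_c·A) = 3.1907 + 0.227592/(3.1907 × 2.26195) = 3.1907 + 0.0315347 = 3.22223 m along the plane.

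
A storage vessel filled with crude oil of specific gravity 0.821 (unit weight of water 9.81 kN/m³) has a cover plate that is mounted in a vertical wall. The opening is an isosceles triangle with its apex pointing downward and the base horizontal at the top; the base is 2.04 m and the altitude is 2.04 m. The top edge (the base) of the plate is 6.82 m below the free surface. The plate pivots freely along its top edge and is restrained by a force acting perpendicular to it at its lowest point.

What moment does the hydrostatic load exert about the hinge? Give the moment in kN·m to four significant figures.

M ≈ 89.34 kN·m

γ = 0.821 × 9.81 = 8.05401 kN/m³.
With the apex down, the centroid sits h/3 = 2.04/3 = 0.68 m below the base (the top edge), so the centroid depth is h_c = 6.82 + 0.68 = 7.5 m.
A = ½ × 2.04 × 2.04 = 2.0808 m².
Resultant F = γ·h_c·A = 8.05401 × 7.5 × 2.0808 = 125.691 kN.
I_c = b·h³/36 = 2.04 × 2.04³/36 = 0.481081 m⁴.
Centre of pressure: y_p = y_c + I_c/(y_c·A) = 7.5 + 0.481081/(7.5 × 2.0808) = 7.5 + 0.0308267 = 7.53083 m along the plane.
The resultant acts 0.68 + 0.0308267 = 0.710827 m (along the plate) below the hinge at the top edge, so the moment about the hinge is M = F × 0.710827 = 125.691 × 0.710827 = 89.3446 kN·m.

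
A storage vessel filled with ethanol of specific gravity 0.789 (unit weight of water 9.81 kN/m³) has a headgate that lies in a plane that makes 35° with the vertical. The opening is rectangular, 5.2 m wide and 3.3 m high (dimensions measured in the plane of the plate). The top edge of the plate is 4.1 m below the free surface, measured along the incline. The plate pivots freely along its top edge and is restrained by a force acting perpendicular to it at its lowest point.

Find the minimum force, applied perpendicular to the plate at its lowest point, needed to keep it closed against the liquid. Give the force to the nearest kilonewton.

P ≈ 343 kN

γ = 0.789 × 9.81 = 7.74009 kN/m³.
The plate makes 35° with the vertical, i.e. θ = 90° − 35° = 55° to the horizontal. Measuring y along the incline from the free-surface line, vertical depth h = y·sinθ with sinθ = 0.819152.
The centroid lies 3.3/2 = 1.65 m below the top edge, so y_c = 4.1 + 1.65 = 5.75 m and h_c = 5.75 × 0.819152 = 4.71012 m.
A = 5.2 × 3.3 = 17.16 m².
Resultant F = γ·h_c·A = 7.74009 × 4.71012 × 17.16 = 625.598 kN.
I_c = b·h³/12 = 5.2 × 3.3³/12 = 15.5727 m⁴.
Centre of pressure: y_p = y_c + I_c/(y_c·A) = 5.75 + 15.5727/(5.75 × 17.16) = 5.75 + 0.157826 = 5.90783 m along the plane.
The resultant acts 1.65 + 0.157826 = 1.80783 m (along the plate) below the hinge at the top edge, so the moment about the hinge is M = F × 1.80783 = 625.598 × 1.80783 = 1130.97 kN·m.
A normal force at the bottom, 3.3 m from the hinge, must supply this moment: P = 1130.97/3.3 = 342.718 kN.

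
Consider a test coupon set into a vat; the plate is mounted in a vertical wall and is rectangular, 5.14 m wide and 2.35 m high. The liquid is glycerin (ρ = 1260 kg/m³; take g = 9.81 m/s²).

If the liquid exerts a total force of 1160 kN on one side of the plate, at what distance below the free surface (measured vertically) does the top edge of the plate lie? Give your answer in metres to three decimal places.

d_top ≈ 6.594 m

γ = ρg = 1260 × 9.81 / 1000 = 12.3606 kN/m³.
A = 5.14 × 2.35 = 12.079 m².
From F = γ·h_c·A, the centroid depth is h_c = 1160/(12.3606 × 12.079) = 7.7694 m.
The centroid lies 2.35/2 = 1.175 m below the top edge, so the top edge sits at h_top = 7.7694 − 1.175 = 6.5944 m below the surface.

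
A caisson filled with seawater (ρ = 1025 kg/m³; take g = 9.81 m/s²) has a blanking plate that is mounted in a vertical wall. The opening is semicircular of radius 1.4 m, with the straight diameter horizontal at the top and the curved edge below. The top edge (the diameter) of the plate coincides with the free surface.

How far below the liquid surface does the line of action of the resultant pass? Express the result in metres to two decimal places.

h_p = 0.82 m

γ = ρg = 1025 × 9.81 / 1000 = 10.05525 kN/m³.
The centroid of a semicircle lies 4r/(3π) = 0.594178 m from the diameter, here below the top edge, so the centroid depth is h_c = 0.594178 m.
A = πr²/2 = π × 1.4²/2 = 3.07876 m².
Resultant F = γ·h_c·A = 10.05525 × 0.594178 × 3.07876 = 18.3944 kN.
I_c = (π/8 − 8/(9π))·r⁴ = 0.109757 × 1.4⁴ = 0.421642 m⁴.
Centre of pressure: y_p = y_c + I_c/(y_c·A) = 0.594178 + 0.421642/(0.594178 × 3.07876) = 0.594178 + 0.23049 = 0.824668 m along the plane.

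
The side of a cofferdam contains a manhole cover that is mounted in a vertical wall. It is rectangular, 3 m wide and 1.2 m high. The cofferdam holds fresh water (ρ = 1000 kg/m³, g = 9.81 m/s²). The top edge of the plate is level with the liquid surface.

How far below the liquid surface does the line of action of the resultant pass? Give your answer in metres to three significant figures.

γ = ρg = 1000 × 9.81 = 9810 N/m³ = 9.81 kN/m³.
The centroid lies 1.2/2 = 0.6 m below the top edge, so the centroid depth is h_c = 0.6 m.
A = 3 × 1.2 = 3.6 m².
Resultant F = γ·h_c·A = 9.81 × 0.6 × 3.6 = 21.1896 kN.
I_c = b·h³/12 = 3 × 1.2³/12 = 0.432 m⁴.
Centre of pressure: y_p = y_c + I_c/(y_c·A) = 0.6 + 0.432/(0.6 × 3.6) = 0.6 + 0.2 = 0.8 m along the plane.

h_p = 0.800 m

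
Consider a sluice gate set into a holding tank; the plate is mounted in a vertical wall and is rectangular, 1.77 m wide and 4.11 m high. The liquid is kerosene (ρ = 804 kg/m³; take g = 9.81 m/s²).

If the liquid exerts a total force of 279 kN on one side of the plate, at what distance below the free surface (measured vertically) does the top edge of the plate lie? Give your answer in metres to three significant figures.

γ = ρg = 804 × 9.81 / 1000 = 7.88724 kN/m³.
A = 1.77 × 4.11 = 7.2747 m².
From F = γ·h_c·A, the centroid depth is h_c = 279/(7.88724 × 7.2747) = 4.86255 m.
The centroid lies 4.11/2 = 2.055 m below the top edge, so the top edge sits at h_top = 4.86255 − 2.055 = 2.80755 m below the surface.

d_top ≈ 2.81 m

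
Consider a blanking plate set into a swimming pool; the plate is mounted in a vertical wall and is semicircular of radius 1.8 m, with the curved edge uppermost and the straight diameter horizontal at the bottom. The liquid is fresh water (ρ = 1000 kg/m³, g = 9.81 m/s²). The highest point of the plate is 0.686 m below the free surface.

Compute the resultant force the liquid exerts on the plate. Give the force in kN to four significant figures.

F ≈ 85.98 kN

γ = ρg = 1000 × 9.81 = 9810 N/m³ = 9.81 kN/m³.
The centroid lies 4r/(3π) = 0.763944 m above the diameter, so r − 4r/(3π) = 1.8 − 0.763944 = 1.03606 m below the topmost point, so the centroid depth is h_c = 0.686 + 1.03606 = 1.72206 m.
A = πr²/2 = π × 1.8²/2 = 5.08938 m².
Resultant F = γ·h_c·A = 9.81 × 1.72206 × 5.08938 = 85.977 kN.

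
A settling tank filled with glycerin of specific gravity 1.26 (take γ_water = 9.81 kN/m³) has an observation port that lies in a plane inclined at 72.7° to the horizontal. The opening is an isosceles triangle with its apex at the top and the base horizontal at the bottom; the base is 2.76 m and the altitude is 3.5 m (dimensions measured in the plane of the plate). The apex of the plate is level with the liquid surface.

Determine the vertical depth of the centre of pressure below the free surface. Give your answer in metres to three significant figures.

γ = 1.26 × 9.81 = 12.3606 kN/m³.
Let θ = 72.7° be the plate's angle to the horizontal; measure y along the incline from where the plane meets the free surface. Vertical depth h = y·sinθ with sinθ = 0.954761.
With the apex up, the centroid sits 2h/3 = 2 × 3.5/3 = 2.33333 m below the apex, so y_c = 2.33333 m and h_c = 2.33333 × 0.954761 = 2.22777 m.
A = ½ × 2.76 × 3.5 = 4.83 m².
Resultant F = γ·h_c·A = 12.3606 × 2.22777 × 4.83 = 133.002 kN.
I_c = b·h³/36 = 2.76 × 3.5³/36 = 3.28708 m⁴.
Centre of pressure: y_p = y_c + I_c/(y_c·A) = 2.33333 + 3.28708/(2.33333 × 4.83) = 2.33333 + 0.291667 = 2.625 m along the plane.
Vertically, h_p = y_p·sinθ = 2.625 × 0.954761 = 2.50625 m.

h_p = 2.51 m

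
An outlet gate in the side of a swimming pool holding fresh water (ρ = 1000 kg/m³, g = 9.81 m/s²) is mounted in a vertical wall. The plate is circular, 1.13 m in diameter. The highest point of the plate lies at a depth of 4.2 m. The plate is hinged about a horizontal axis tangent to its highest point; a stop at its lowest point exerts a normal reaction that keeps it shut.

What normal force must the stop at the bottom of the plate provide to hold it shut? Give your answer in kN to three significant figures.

P ≈ 24.1 kN

γ = ρg = 1000 × 9.81 = 9810 N/m³ = 9.81 kN/m³.
The centroid is at the centre, 0.565 m below the top of the plate, so the centroid depth is h_c = 4.2 + 0.565 = 4.765 m.
A = π(0.565)² = 1.00287 m².
Resultant F = γ·h_c·A = 9.81 × 4.765 × 1.00287 = 46.8788 kN.
I_c = πr⁴/4 = π × 0.565⁴/4 = 0.0800357 m⁴.
Centre of pressure: y_p = y_c + I_c/(y_c·A) = 4.765 + 0.0800357/(4.765 × 1.00287) = 4.765 + 0.0167485 = 4.78175 m along the plane.
The resultant acts 0.565 + 0.0167485 = 0.581749 m (along the plate) below the hinge at the top edge, so the moment about the hinge is M = F × 0.581749 = 46.8788 × 0.581749 = 27.2717 kN·m.
A normal force at the bottom, 1.13 m from the hinge, must supply this moment: P = 27.2717/1.13 = 24.1342 kN.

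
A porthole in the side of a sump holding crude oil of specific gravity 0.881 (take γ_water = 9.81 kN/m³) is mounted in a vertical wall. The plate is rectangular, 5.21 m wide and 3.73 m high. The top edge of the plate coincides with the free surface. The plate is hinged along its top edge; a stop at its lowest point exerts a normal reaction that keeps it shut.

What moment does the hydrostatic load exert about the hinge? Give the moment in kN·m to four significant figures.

γ = 0.881 × 9.81 = 8.64261 kN/m³.
The centroid lies 3.73/2 = 1.865 m below the top edge, so the centroid depth is h_c = 1.865 m.
A = 5.21 × 3.73 = 19.4333 m².
Resultant F = γ·h_c·A = 8.64261 × 1.865 × 19.4333 = 313.235 kN.
I_c = b·h³/12 = 5.21 × 3.73³/12 = 22.5311 m⁴.
Centre of pressure: y_p = y_c + I_c/(y_c·A) = 1.865 + 22.5311/(1.865 × 19.4333) = 1.865 + 0.621666 = 2.48667 m along the plane.
The resultant acts 1.865 + 0.621666 = 2.48667 m (along the plate) below the hinge at the top edge, so the moment about the hinge is M = F × 2.48667 = 313.235 × 2.48667 = 778.912 kN·m.

M ≈ 778.9 kN·m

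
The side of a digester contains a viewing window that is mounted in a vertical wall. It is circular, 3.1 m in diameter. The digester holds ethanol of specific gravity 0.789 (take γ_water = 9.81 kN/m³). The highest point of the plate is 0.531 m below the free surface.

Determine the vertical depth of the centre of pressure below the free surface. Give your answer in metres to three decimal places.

γ = 0.789 × 9.81 = 7.74009 kN/m³.
The centroid is at the centre, 1.55 m below the top of the plate, so the centroid depth is h_c = 0.531 + 1.55 = 2.081 m.
A = π(1.55)² = 7.54768 m².
Resultant F = γ·h_c·A = 7.74009 × 2.081 × 7.54768 = 121.571 kN.
I_c = πr⁴/4 = π × 1.55⁴/4 = 4.53332 m⁴.
Centre of pressure: y_p = y_c + I_c/(y_c·A) = 2.081 + 4.53332/(2.081 × 7.54768) = 2.081 + 0.288623 = 2.36962 m along the plane.

h_p = 2.370 m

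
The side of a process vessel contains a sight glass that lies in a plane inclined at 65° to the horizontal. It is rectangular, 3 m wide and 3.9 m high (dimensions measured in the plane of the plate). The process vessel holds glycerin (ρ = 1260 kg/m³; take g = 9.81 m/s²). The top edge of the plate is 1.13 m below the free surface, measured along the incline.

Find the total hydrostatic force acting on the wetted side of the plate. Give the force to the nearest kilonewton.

γ = ρg = 1260 × 9.81 / 1000 = 12.3606 kN/m³.
Let θ = 65° be the plate's angle to the horizontal; measure y along the incline from where the plane meets the free surface. Vertical depth h = y·sinθ with sinθ = 0.906308.
The centroid lies 3.9/2 = 1.95 m below the top edge, so y_c = 1.13 + 1.95 = 3.08 m and h_c = 3.08 × 0.906308 = 2.79143 m.
A = 3 × 3.9 = 11.7 m².
Resultant F = γ·h_c·A = 12.3606 × 2.79143 × 11.7 = 403.694 kN.

F ≈ 404 kN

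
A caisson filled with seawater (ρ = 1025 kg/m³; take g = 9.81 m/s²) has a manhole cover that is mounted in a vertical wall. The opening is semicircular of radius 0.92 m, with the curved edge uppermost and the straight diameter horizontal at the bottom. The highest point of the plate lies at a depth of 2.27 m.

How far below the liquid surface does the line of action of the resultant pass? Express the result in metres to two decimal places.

γ = ρg = 1025 × 9.81 / 1000 = 10.05525 kN/m³.
The centroid lies 4r/(3π) = 0.39046 m above the diameter, so r − 4r/(3π) = 0.92 − 0.39046 = 0.52954 m below the topmost point, so the centroid depth is h_c = 2.27 + 0.52954 = 2.79954 m.
A = πr²/2 = π × 0.92²/2 = 1.32952 m².
Resultant F = γ·h_c·A = 10.05525 × 2.79954 × 1.32952 = 37.4261 kN.
I_c = (π/8 − 8/(9π))·r⁴ = 0.109757 × 0.92⁴ = 0.0786291 m⁴.
Centre of pressure: y_p = y_c + I_c/(y_c·A) = 2.79954 + 0.0786291/(2.79954 × 1.32952) = 2.79954 + 0.0211252 = 2.82067 m along the plane.

h_p = 2.82 m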